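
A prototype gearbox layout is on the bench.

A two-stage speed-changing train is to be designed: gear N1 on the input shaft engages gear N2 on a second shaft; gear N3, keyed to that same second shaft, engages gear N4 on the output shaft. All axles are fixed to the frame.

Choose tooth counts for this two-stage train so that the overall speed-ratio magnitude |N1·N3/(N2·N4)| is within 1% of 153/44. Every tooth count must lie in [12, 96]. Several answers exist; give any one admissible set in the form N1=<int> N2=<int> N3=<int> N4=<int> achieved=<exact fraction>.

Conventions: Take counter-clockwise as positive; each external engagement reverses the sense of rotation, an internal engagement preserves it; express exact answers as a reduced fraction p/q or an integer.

2-stage fixed-axis compound train for ratio 153/44
target = 153/44 in lowest terms: an exact hit needs N1·N3 = k·153 and N2·N4 = k·44 for one integer k, every count in [12, 96]; additionally prefer no 1:1 stage (N1 ≠ N2, N3 ≠ N4)
k = 1…5: no 1:1-free in-range split of k·153 and k·44 into factor pairs; take k = 6
k = 6: N1·N3 = 918 = 17·54, N2·N4 = 264 = 12·22
achieved = 17·54/(12·22) = 153/44; |achieved − target| = 0 ≤ 153/4400 ✓

N1=17 N2=12 N3=54 N4=22 achieved=153/44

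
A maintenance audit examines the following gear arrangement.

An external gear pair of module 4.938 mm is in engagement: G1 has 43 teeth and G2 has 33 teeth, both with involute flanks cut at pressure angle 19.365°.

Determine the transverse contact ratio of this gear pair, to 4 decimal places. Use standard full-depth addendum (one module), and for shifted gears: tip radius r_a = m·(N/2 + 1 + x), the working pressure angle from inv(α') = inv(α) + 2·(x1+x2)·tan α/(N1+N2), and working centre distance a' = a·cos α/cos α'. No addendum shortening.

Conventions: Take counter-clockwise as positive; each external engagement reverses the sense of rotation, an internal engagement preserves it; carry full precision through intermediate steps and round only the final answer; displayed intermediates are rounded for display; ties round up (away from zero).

1.7320

recognized (one external pair, fixed centres): single-mesh tooth geometry, m = 4.938, N1 = 43, N2 = 33
base radii: r_b1 = 100.160643, r_b2 = 76.867470
tip radii: r_a1 = 111.105000, r_a2 = 86.415000
no profile shift: α' = α, a' = a
action lengths: √(r_a1²−r_b1²) = 48.084993, √(r_a2²−r_b2²) = 39.483468
base pitch p_b = π·m·cos α = 14.635532
CR = (48.084993 + 39.483468 − 187.644000·sin 19.36500°)/14.635532 = 1.731987
contact ratio ≈ 1.7320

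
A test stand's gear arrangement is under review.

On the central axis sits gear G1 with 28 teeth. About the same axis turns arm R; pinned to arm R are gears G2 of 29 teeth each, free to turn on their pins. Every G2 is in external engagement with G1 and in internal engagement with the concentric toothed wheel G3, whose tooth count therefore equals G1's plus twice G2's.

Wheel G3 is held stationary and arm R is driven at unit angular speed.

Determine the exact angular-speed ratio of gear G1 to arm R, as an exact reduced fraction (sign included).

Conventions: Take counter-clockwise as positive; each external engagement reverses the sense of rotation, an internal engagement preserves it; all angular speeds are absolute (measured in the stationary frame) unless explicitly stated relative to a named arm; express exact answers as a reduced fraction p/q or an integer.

57/14

topology: planetary set — G1 28T / G2 29T / G3 86T, arm = carrier (Willis)
ring teeth: 28 + 2·29 = 86
28(ω_sun−ω_arm) = −86(ω_ring−ω_arm),  ω_ring = 0, ω_arm = 1
ω_sun = 1 − (86/28)(0−1) = 57/14
ω_out/ω_in = 57/14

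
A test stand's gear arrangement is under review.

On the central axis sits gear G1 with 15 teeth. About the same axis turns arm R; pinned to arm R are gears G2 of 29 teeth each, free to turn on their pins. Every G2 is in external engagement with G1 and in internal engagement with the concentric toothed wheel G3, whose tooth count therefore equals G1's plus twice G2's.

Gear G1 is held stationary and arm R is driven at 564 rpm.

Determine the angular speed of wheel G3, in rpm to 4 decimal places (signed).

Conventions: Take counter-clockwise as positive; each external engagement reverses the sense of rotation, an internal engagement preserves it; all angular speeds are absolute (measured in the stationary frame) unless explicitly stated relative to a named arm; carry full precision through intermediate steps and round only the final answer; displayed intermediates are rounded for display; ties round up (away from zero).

class = planetary set [G3 = 15+2·29 = 73; Willis about the carrier]
normalise by the input: solve with ω_arm = 1, then scale by 564 rpm
ring teeth: 15 + 2·29 = 73
15(ω_sun−ω_arm) = −73(ω_ring−ω_arm),  ω_sun = 0, ω_arm = 1
ω_ring = 1 − (15/73)(0−1) = 88/73
scale: ω_ring = 88/73 × 564 rpm = +679.8904 rpm

+679.8904 rpm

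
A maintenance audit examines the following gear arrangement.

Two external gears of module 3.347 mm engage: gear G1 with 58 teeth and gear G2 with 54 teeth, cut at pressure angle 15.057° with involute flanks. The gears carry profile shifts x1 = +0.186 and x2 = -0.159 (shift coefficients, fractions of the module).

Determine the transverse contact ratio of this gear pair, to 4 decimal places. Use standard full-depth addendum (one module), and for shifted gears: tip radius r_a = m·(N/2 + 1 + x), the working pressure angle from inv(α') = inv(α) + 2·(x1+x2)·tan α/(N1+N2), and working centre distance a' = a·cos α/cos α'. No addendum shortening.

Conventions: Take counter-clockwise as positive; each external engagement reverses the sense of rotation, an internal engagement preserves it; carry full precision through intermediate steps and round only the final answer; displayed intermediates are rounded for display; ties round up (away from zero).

2.1028

single-mesh involute tooth geometry (58T engaging 54T at module 3.347)
base radii: r_b1 = 93.730620, r_b2 = 87.266439
tip radii: r_a1 = 101.032542, r_a2 = 93.183827
inv(α') = inv(15.057°) + 2·(+0.186-0.159)·tan α/(58+54) = 0.00635122  ⇒  α' = 15.15896°
a' = a·cos α / cos α' = 187.4320·cos 15.057°/cos 15.15896° = 187.522071
action lengths: √(r_a1²−r_b1²) = 37.711343, √(r_a2²−r_b2²) = 32.677120
base pitch p_b = π·m·cos α = 10.153911
CR = (37.711343 + 32.677120 − 187.522071·sin 15.15896°)/10.153911 = 2.102818
contact ratio ≈ 2.1028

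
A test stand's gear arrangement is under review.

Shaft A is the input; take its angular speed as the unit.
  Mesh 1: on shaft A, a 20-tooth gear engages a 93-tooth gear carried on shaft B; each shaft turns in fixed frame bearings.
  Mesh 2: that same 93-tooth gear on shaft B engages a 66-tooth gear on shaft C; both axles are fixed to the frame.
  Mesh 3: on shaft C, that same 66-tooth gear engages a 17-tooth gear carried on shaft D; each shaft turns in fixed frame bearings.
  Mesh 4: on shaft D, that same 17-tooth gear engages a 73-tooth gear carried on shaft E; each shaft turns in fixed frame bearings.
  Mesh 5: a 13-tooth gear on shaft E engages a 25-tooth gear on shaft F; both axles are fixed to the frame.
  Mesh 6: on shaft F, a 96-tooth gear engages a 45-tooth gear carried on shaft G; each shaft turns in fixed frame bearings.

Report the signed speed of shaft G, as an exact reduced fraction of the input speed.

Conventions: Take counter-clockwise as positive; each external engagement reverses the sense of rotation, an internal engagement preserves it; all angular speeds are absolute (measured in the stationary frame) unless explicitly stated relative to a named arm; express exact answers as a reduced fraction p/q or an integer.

6-mesh fixed-axis compound train (all bearings frame-fixed)
mesh 1 [20T→93T]: |ω|/ω_in = 1×20/93 = 20/93, sense flips to −
mesh 2 [93T→66T]: |ω|/ω_in = (20/93)×93/66 = 10/33, sense flips to +
mesh 3 [66T→17T]: |ω|/ω_in = (10/33)×66/17 = 20/17, sense flips to −
mesh 4 [17T→73T]: |ω|/ω_in = (20/17)×17/73 = 20/73, sense flips to +
mesh 5 [13T→25T]: |ω|/ω_in = (20/73)×13/25 = 52/365, sense flips to −
mesh 6 [96T→45T]: |ω|/ω_in = (52/365)×96/45 = 1664/5475, sense flips to +
signed output speed (× input speed) = 1664/5475

1664/5475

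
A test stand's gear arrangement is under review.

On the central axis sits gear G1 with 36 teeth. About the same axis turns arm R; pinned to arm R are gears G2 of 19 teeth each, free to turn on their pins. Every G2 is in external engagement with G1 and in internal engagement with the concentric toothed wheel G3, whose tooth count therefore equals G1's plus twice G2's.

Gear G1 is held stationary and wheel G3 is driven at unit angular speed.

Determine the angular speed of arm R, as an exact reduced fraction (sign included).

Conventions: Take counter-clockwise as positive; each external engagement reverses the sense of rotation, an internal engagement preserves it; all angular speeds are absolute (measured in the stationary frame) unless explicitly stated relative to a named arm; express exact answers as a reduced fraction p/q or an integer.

37/55

topology: planetary set — G1 36T / G2 19T / G3 74T, arm = carrier (Willis)
ring teeth: 36 + 2·19 = 74
36(ω_sun−ω_arm) = −74(ω_ring−ω_arm),  ω_sun = 0, ω_ring = 1
36(0−ω_arm) = −74(1−ω_arm)  ⇒  110·ω_arm = 74  ⇒  ω_arm = 37/55
exact speed ratio = 37/55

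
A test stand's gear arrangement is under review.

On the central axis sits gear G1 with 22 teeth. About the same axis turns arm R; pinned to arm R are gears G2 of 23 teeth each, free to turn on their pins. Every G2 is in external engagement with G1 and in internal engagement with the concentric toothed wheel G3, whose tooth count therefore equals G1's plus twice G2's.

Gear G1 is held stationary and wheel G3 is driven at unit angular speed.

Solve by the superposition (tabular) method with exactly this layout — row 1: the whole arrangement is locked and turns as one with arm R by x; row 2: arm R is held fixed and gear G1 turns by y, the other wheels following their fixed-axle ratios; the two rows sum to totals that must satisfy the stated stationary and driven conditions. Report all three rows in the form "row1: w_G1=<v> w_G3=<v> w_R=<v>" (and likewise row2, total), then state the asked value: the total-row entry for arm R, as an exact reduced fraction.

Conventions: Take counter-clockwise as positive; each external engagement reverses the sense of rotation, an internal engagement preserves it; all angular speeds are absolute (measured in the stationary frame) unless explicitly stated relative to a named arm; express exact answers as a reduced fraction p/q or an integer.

row1: w_G1=34/45 w_G3=34/45 w_R=34/45
row2: w_G1=-34/45 w_G3=11/45 w_R=0
total: w_G1=0 w_G3=1 w_R=34/45
asked value: 34/45

class = planetary set [G3 = 22+2·23 = 68; Willis about the carrier]
row 1: whole set turns with the arm by x
row 2: sun turns y, ring = −(22/68)·y, arm 0
boundary: total ω_sun = x + y = 0 and total ω_ring = x − (22/68)·y = 1  ⇒  y = -34/45, x = 34/45
row 2 ring = −(22/68)·(-34/45) = 11/45
totals (row 1 + row 2): sun 34/45 + (-34/45) = 0, ring 34/45 + 11/45 = 1, arm 34/45 + 0 = 34/45
asked cell (total, arm) = 34/45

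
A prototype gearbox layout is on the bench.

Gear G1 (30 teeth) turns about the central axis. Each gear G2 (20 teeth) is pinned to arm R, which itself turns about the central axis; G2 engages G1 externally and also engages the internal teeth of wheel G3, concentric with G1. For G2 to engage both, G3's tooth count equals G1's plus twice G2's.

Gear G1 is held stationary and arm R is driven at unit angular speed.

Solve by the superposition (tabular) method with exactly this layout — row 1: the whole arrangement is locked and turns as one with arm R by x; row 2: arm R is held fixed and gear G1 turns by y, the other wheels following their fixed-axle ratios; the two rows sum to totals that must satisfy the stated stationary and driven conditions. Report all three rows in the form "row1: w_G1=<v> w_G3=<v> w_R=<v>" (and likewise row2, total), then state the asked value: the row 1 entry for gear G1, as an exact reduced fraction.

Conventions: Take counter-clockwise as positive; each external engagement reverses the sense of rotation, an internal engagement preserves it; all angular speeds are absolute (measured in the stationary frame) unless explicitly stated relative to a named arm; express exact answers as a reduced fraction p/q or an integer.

row1: w_G1=1 w_G3=1 w_R=1
row2: w_G1=-1 w_G3=3/7 w_R=0
total: w_G1=0 w_G3=10/7 w_R=1
asked value: 1

class = planetary set [G3 = 30+2·20 = 70; Willis about the carrier]
row 1 (train locked, turned with arm): all members turn x
row 2 (arm held, sun turns y): ω_ring = −(30/70)·y, ω_arm = 0
boundary: total ω_sun = x + y = 0 and total ω_arm = x = 1  ⇒  y = -1, x = 1
row 2 ring = −(30/70)·(-1) = 3/7
totals (row 1 + row 2): sun 1 + (-1) = 0, ring 1 + 3/7 = 10/7, arm 1 + 0 = 1
asked cell (row1, sun) = 1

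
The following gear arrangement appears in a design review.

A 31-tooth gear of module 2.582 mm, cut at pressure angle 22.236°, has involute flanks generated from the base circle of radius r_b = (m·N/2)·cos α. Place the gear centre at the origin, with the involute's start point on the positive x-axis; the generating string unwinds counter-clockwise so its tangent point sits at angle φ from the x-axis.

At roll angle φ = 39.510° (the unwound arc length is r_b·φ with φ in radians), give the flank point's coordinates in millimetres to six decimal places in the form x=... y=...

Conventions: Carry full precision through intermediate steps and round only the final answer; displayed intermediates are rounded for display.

x=44.832788 y=3.859800

class = single-mesh tooth geometry [base-circle involute, m = 2.582, 31T]
pitch radius r_p = m·N/2 = 2.582·31/2 = 40.021000
base radius r_b = r_p·cos α = 40.021000·cos 22.236° = 37.044758
roll angle φ = 39.510° = 0.68957959 rad
x = r_b·(cos φ + φ·sin φ) = 44.832788
y = r_b·(sin φ − φ·cos φ) = 3.859800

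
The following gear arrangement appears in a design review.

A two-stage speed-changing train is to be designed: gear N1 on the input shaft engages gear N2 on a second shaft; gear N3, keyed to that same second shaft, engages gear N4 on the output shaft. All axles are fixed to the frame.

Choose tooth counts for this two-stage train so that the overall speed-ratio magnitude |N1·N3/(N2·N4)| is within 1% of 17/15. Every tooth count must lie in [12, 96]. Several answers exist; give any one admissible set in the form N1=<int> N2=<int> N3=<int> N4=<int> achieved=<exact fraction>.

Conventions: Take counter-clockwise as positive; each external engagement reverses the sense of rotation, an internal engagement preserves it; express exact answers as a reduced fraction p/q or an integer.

N1=12 N2=15 N3=17 N4=12 achieved=17/15

topology: fixed-axis compound train — 2 stages, target 17/15
target = 17/15 in lowest terms: an exact hit needs N1·N3 = k·17 and N2·N4 = k·15 for one integer k, every count in [12, 96]; additionally prefer no 1:1 stage (N1 ≠ N2, N3 ≠ N4)
k = 1…11: no 1:1-free in-range split of k·17 and k·15 into factor pairs; take k = 12
k = 12: N1·N3 = 204 = 12·17, N2·N4 = 180 = 15·12
achieved = 12·17/(15·12) = 17/15; |achieved − target| = 0 ≤ 17/1500 ✓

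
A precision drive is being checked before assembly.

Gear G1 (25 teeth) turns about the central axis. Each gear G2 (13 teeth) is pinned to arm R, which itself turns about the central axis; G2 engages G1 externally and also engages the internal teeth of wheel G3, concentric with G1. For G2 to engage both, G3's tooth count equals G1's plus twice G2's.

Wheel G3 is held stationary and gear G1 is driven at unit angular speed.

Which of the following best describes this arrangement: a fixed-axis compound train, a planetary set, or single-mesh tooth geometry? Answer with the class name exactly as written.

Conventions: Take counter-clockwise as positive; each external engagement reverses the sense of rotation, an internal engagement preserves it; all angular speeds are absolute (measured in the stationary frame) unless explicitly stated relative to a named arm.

planetary set

recognized (axles ride arm R): planetary set, 25/13/51 teeth
classification: planetary set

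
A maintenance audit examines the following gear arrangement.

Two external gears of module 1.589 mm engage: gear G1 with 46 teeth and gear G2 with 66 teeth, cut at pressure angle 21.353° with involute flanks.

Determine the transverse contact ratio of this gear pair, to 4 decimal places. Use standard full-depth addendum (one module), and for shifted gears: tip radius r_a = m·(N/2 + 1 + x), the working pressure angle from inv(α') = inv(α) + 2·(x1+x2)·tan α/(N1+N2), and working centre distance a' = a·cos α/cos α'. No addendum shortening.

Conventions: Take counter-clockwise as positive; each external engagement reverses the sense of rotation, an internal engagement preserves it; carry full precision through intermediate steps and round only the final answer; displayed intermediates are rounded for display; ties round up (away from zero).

topology: single-mesh involute geometry — m = 1.589, 46T/66T pair
base radii: r_b1 = 34.038224, r_b2 = 48.837452
tip radii: r_a1 = 38.136000, r_a2 = 54.026000
no profile shift: α' = α, a' = a
action lengths: √(r_a1²−r_b1²) = 17.197493, √(r_a2²−r_b2²) = 23.102206
base pitch p_b = π·m·cos α = 4.649315
CR = (17.197493 + 23.102206 − 88.984000·sin 21.35300°)/4.649315 = 1.699063
contact ratio ≈ 1.6991

1.6991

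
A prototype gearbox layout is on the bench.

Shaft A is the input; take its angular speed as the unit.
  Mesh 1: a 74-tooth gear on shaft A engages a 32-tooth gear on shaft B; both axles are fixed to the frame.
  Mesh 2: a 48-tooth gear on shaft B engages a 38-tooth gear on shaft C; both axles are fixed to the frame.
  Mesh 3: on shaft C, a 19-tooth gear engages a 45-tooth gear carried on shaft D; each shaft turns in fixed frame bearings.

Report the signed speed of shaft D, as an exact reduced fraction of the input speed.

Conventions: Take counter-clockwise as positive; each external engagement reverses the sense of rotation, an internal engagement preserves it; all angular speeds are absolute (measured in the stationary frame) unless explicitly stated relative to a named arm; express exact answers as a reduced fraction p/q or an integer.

3-mesh fixed-axis compound train (all bearings frame-fixed)
mesh 1 [74T→32T]: |ω|/ω_in = 1×74/32 = 37/16, sense flips to −
mesh 2 [48T→38T]: |ω|/ω_in = (37/16)×48/38 = 111/38, sense flips to +
mesh 3 [19T→45T]: |ω|/ω_in = (111/38)×19/45 = 37/30, sense flips to −
signed output speed (× input speed) = -37/30

-37/30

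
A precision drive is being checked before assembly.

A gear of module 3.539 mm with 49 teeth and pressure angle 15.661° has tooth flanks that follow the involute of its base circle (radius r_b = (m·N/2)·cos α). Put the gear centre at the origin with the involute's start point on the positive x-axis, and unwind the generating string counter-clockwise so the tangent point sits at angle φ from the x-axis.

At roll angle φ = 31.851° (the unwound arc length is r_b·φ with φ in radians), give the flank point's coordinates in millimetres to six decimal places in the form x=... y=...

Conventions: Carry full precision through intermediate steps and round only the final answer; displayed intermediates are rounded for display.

x=95.406923 y=4.634641

class = single-mesh tooth geometry [base-circle involute, m = 3.539, 49T]
pitch radius r_p = m·N/2 = 3.539·49/2 = 86.705500
base radius r_b = r_p·cos α = 86.705500·cos 15.661° = 83.486620
roll angle φ = 31.851° = 0.55590482 rad
x = r_b·(cos φ + φ·sin φ) = 95.406923
y = r_b·(sin φ − φ·cos φ) = 4.634641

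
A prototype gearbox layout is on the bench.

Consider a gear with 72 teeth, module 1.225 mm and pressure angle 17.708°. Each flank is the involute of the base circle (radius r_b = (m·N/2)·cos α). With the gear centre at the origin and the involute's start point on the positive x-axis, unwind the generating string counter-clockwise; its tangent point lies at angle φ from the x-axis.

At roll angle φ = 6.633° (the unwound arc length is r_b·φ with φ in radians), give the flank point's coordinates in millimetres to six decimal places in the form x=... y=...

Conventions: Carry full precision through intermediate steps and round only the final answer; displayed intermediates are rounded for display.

recognized (one wheel, involute flank): single-mesh tooth geometry, m = 1.225, N = 72
pitch radius r_p = m·N/2 = 1.225·72/2 = 44.100000
base radius r_b = r_p·cos α = 44.100000·cos 17.708° = 42.010499
roll angle φ = 6.633° = 0.11576769 rad
x = r_b·(cos φ + φ·sin φ) = 42.291072
y = r_b·(sin φ − φ·cos φ) = 0.021698

x=42.291072 y=0.021698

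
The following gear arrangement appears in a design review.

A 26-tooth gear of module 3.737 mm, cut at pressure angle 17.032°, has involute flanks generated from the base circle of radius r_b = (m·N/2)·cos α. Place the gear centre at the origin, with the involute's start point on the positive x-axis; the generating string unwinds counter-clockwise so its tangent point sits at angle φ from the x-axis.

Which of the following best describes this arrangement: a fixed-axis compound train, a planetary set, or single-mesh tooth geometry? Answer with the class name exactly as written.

single-mesh tooth geometry

topology: single-mesh involute geometry — m = 3.737, N = 26
classification: single-mesh tooth geometry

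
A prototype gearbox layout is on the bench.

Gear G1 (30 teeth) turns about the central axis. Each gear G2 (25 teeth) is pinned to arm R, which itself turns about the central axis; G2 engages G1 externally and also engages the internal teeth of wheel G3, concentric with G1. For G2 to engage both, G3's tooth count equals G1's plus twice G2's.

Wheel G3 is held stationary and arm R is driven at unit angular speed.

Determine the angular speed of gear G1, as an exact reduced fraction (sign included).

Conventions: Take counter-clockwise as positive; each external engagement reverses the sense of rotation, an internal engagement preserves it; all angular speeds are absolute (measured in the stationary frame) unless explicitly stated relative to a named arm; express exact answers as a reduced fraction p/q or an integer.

11/3

recognized (axles ride arm R): planetary set, 30/25/80 teeth
ring teeth: 30 + 2·25 = 80
30(ω_sun−ω_arm) = −80(ω_ring−ω_arm),  ω_ring = 0, ω_arm = 1
ω_sun = 1 − (80/30)(0−1) = 11/3
exact speed ratio = 11/3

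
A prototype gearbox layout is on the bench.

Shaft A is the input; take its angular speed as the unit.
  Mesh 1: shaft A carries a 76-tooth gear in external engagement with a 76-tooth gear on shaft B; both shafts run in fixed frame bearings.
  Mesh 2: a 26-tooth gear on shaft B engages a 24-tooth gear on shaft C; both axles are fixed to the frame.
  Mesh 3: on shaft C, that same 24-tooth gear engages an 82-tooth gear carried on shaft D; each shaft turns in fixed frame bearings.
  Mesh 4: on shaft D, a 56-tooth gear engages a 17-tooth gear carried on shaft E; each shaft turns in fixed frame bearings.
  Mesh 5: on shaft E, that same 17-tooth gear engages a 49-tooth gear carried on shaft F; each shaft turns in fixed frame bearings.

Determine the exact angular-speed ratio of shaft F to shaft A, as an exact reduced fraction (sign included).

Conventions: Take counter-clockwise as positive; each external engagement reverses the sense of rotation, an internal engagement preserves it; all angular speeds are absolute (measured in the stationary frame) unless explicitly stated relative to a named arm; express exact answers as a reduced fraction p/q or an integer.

class = fixed-axis compound train [5 meshes; 5 ratios multiply, 5 sense flips]
mesh 1 [76T→76T]: running ratio 1, sense −
mesh 2 [26T→24T]: running ratio 13/12, sense +
mesh 3 [24T→82T]: running ratio 13/41, sense −
mesh 4 [56T→17T]: running ratio 728/697, sense +
mesh 5 [17T→49T]: running ratio 104/287, sense −
ω_out/ω_in = -104/287

-104/287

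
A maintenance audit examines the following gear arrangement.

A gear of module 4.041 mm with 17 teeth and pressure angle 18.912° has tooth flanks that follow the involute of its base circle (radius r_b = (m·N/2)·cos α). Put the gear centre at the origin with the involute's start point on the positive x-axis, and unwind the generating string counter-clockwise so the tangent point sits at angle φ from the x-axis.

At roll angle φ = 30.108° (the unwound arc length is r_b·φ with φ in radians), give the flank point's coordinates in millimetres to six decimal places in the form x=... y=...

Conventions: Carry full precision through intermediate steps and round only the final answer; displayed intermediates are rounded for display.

x=36.675666 y=1.528704

topology: single-mesh involute geometry — m = 4.041, N = 17
pitch radius r_p = m·N/2 = 4.041·17/2 = 34.348500
base radius r_b = r_p·cos α = 34.348500·cos 18.912° = 32.494282
roll angle φ = 30.108° = 0.52548373 rad
x = r_b·(cos φ + φ·sin φ) = 36.675666
y = r_b·(sin φ − φ·cos φ) = 1.528704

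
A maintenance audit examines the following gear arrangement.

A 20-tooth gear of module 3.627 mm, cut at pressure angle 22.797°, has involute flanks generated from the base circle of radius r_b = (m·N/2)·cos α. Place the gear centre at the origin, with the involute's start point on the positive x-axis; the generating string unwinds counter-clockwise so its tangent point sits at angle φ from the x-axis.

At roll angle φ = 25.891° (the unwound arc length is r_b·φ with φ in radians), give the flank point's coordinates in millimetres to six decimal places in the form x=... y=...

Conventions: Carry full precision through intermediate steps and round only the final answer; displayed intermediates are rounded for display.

x=36.678265 y=1.007596

single-mesh involute tooth geometry (20T wheel at module 3.627)
pitch radius r_p = m·N/2 = 3.627·20/2 = 36.270000
base radius r_b = r_p·cos α = 36.270000·cos 22.797° = 33.436712
roll angle φ = 25.891° = 0.45188320 rad
x = r_b·(cos φ + φ·sin φ) = 36.678265
y = r_b·(sin φ − φ·cos φ) = 1.007596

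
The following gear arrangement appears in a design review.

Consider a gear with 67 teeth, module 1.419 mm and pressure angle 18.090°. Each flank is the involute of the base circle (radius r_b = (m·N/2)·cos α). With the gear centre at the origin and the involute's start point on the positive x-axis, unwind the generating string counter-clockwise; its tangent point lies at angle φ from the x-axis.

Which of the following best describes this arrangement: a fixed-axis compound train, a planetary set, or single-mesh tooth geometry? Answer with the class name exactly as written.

single-mesh tooth geometry

single-mesh involute tooth geometry (67T wheel at module 1.419)
classification: single-mesh tooth geometry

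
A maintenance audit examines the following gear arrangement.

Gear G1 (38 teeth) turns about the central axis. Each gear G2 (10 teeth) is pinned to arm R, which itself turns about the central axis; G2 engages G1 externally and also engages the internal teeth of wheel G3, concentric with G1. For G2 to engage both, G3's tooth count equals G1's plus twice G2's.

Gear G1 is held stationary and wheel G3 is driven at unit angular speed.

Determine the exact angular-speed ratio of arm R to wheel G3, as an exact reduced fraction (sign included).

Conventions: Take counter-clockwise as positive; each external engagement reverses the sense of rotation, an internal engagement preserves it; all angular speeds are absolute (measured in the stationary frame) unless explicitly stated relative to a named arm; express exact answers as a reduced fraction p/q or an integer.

topology: planetary set — G1 38T / G2 10T / G3 58T, arm = carrier (Willis)
ring teeth: 38 + 2·10 = 58
38(ω_sun−ω_arm) = −58(ω_ring−ω_arm),  ω_sun = 0, ω_ring = 1
38(0−ω_arm) = −58(1−ω_arm)  ⇒  96·ω_arm = 58  ⇒  ω_arm = 29/48
ω_out/ω_in = 29/48

29/48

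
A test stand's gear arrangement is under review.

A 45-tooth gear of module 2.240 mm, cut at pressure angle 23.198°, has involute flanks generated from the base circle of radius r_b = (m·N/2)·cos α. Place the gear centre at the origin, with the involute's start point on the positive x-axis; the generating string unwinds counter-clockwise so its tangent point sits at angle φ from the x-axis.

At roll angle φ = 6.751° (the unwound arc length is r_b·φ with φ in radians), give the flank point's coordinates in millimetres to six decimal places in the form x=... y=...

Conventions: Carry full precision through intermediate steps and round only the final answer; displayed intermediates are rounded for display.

recognized (one wheel, involute flank): single-mesh tooth geometry, m = 2.240, N = 45
pitch radius r_p = m·N/2 = 2.240·45/2 = 50.400000
base radius r_b = r_p·cos α = 50.400000·cos 23.198° = 46.325114
roll angle φ = 6.751° = 0.11782718 rad
x = r_b·(cos φ + φ·sin φ) = 46.645570
y = r_b·(sin φ − φ·cos φ) = 0.025225

x=46.645570 y=0.025225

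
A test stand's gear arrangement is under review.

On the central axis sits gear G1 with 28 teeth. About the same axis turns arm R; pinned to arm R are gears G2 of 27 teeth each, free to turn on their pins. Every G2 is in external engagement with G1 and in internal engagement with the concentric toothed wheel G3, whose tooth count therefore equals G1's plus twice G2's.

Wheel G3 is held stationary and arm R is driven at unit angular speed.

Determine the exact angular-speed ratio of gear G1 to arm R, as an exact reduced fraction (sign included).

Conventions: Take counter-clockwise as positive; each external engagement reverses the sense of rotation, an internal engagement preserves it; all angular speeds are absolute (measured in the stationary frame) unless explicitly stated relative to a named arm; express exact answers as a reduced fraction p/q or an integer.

55/14

planetary set (28T centre, 27T on arm, 82T internal) — Willis relation
ring teeth: 28 + 2·27 = 82
28(ω_sun−ω_arm) = −82(ω_ring−ω_arm),  ω_ring = 0, ω_arm = 1
ω_sun = 1 − (82/28)(0−1) = 55/14
ω_out/ω_in = 55/14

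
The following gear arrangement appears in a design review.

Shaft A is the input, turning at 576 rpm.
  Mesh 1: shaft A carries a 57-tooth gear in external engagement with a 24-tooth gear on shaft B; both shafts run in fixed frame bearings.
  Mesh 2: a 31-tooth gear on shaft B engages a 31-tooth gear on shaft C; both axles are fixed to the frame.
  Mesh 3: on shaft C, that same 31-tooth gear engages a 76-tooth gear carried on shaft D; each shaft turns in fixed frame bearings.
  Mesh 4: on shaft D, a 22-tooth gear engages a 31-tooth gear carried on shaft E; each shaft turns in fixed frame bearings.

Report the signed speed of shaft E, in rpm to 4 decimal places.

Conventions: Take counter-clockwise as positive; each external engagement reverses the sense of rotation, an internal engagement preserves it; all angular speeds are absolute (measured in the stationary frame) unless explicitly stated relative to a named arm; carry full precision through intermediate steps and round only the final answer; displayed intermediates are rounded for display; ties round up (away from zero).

+396.0000 rpm

4-mesh fixed-axis compound train (all bearings frame-fixed)
mesh 1 [57T→24T]: ω = 576.0000×57/24 = 1368.0000 rpm, sense flips to −
mesh 2 [31T→31T]: ω = 1368.0000×31/31 = 1368.0000 rpm, sense flips to +
mesh 3 [31T→76T]: ω = 1368.0000×31/76 = 558.0000 rpm, sense flips to −
mesh 4 [22T→31T]: ω = 558.0000×22/31 = 396.0000 rpm, sense flips to +
signed output speed = +396.0000 rpm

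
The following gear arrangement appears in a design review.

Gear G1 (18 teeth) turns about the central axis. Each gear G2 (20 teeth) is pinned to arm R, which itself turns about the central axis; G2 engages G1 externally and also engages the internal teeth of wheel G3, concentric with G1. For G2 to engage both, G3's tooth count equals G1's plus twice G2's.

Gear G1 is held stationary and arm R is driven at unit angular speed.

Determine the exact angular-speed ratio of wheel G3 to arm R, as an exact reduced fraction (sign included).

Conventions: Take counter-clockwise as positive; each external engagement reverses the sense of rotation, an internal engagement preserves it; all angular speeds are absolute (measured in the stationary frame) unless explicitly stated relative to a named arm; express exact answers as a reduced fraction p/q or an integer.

topology: planetary set — G1 18T / G2 20T / G3 58T, arm = carrier (Willis)
ring teeth: 18 + 2·20 = 58
18(ω_sun−ω_arm) = −58(ω_ring−ω_arm),  ω_sun = 0, ω_arm = 1
ω_ring = 1 − (18/58)(0−1) = 38/29
ω_out/ω_in = 38/29

38/29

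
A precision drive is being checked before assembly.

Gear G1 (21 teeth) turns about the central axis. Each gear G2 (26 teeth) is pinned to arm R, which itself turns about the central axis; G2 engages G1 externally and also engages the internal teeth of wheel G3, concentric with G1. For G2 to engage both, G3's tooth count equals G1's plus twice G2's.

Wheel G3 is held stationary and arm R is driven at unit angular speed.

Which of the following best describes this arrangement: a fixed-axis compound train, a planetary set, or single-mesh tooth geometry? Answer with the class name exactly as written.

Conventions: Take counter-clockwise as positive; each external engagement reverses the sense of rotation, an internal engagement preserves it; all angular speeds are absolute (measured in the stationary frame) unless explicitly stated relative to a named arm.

planetary set

recognized (axles ride arm R): planetary set, 21/26/73 teeth
classification: planetary set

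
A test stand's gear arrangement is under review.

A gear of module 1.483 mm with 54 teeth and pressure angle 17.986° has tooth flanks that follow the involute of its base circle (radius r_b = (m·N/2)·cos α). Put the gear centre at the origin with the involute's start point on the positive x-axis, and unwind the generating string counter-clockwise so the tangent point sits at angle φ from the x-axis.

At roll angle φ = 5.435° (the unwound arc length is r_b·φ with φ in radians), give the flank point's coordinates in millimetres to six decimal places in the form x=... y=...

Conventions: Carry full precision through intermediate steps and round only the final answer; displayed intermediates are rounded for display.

topology: single-mesh involute geometry — m = 1.483, N = 54
pitch radius r_p = m·N/2 = 1.483·54/2 = 40.041000
base radius r_b = r_p·cos α = 40.041000·cos 17.986° = 38.084276
roll angle φ = 5.435° = 0.09485864 rad
x = r_b·(cos φ + φ·sin φ) = 38.255235
y = r_b·(sin φ − φ·cos φ) = 0.010826

x=38.255235 y=0.010826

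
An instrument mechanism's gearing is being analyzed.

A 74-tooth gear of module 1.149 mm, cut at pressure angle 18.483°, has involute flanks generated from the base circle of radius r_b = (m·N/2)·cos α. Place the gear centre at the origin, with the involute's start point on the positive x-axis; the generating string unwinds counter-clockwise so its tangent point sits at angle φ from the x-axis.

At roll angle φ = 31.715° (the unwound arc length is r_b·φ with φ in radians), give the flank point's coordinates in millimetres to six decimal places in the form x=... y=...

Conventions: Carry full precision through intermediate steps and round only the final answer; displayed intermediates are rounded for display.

topology: single-mesh involute geometry — m = 1.149, N = 74
pitch radius r_p = m·N/2 = 1.149·74/2 = 42.513000
base radius r_b = r_p·cos α = 42.513000·cos 18.483° = 40.320084
roll angle φ = 31.715° = 0.55353117 rad
x = r_b·(cos φ + φ·sin φ) = 46.031897
y = r_b·(sin φ − φ·cos φ) = 2.210350

x=46.031897 y=2.210350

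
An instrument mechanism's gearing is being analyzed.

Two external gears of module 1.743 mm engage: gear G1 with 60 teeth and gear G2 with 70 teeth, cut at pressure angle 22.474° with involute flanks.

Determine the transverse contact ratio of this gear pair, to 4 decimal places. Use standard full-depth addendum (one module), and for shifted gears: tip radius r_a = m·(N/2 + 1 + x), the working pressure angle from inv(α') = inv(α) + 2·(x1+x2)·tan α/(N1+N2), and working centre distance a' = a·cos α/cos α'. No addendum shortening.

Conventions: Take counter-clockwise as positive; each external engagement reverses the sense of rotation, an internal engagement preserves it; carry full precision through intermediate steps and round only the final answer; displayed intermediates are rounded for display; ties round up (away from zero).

1.6670

recognized (one external pair, fixed centres): single-mesh tooth geometry, m = 1.743, N1 = 60, N2 = 70
base radii: r_b1 = 48.318736, r_b2 = 56.371859
tip radii: r_a1 = 54.033000, r_a2 = 62.748000
no profile shift: α' = α, a' = a
action lengths: √(r_a1²−r_b1²) = 24.183978, √(r_a2²−r_b2²) = 27.559481
base pitch p_b = π·m·cos α = 5.059926
CR = (24.183978 + 27.559481 − 113.295000·sin 22.47400°)/5.059926 = 1.666989
contact ratio ≈ 1.6670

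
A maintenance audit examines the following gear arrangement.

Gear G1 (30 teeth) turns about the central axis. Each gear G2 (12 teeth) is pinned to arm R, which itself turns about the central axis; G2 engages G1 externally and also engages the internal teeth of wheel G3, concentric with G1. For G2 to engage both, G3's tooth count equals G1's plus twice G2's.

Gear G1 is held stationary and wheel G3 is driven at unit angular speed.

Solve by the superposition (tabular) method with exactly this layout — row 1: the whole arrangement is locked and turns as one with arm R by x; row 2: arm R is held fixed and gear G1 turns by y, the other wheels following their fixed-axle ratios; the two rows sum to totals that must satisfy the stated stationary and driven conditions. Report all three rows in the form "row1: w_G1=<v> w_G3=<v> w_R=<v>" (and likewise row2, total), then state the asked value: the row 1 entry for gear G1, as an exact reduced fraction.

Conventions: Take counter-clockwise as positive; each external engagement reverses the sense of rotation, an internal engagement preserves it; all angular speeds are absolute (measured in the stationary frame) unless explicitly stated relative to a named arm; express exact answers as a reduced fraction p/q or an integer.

row1: w_G1=9/14 w_G3=9/14 w_R=9/14
row2: w_G1=-9/14 w_G3=5/14 w_R=0
total: w_G1=0 w_G3=1 w_R=9/14
asked value: 9/14

class = planetary set [G3 = 30+2·12 = 54; Willis about the carrier]
row 1 — lock + rotate with arm: ω_sun = ω_ring = ω_arm = x
row 2 — arm fixed, fixed-axis ratios: sun y, ring −(30/54)·y, arm 0
boundary: total ω_sun = x + y = 0 and total ω_ring = x − (30/54)·y = 1  ⇒  y = -9/14, x = 9/14
row 2 ring = −(30/54)·(-9/14) = 5/14
totals (row 1 + row 2): sun 9/14 + (-9/14) = 0, ring 9/14 + 5/14 = 1, arm 9/14 + 0 = 9/14
asked cell (row1, sun) = 9/14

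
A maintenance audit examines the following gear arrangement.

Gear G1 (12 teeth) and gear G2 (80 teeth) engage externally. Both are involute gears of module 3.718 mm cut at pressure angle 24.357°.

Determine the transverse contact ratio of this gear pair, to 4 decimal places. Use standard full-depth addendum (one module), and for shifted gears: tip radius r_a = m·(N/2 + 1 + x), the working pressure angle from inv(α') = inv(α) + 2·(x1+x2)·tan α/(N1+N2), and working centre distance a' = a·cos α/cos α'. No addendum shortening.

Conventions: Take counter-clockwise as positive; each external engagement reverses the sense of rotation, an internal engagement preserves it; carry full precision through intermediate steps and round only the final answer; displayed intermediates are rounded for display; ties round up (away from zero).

1.4654

recognized (one external pair, fixed centres): single-mesh tooth geometry, m = 3.718, N1 = 12, N2 = 80
base radii: r_b1 = 20.322442, r_b2 = 135.482944
tip radii: r_a1 = 26.026000, r_a2 = 152.438000
no profile shift: α' = α, a' = a
action lengths: √(r_a1²−r_b1²) = 16.258876, √(r_a2²−r_b2²) = 69.869276
base pitch p_b = π·m·cos α = 10.640806
CR = (16.258876 + 69.869276 − 171.028000·sin 24.35700°)/10.640806 = 1.465363
contact ratio ≈ 1.4654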